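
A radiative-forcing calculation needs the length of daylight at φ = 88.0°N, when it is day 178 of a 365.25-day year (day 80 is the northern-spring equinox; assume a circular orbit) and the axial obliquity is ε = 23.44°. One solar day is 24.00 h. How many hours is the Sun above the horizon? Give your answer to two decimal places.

24.00 h

Solar longitude: λ_s = 360° × (178 − 80)/365.25 = 96.591°.
sin δ = sin 23.44° × sin 96.591° = 0.39516, so δ = +23.276°.
Sunrise equation: cos H₀ = −tan φ · tan δ = -12.3184 ≤ −1, so the Sun never sets (polar day) and H₀ = π.
Daylight = 2H₀/(2π) × 24.00 h = (3.1416/π) × 24.00 = 24.00 h.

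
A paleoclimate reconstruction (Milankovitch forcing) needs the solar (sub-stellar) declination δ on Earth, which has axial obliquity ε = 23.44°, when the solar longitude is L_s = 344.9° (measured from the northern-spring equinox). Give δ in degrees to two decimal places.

sin δ = sin ε · sin L_s = sin 23.44° × sin 344.9° = -0.103626.
δ = arcsin(-0.103626) = -5.95°.

δ = -5.95°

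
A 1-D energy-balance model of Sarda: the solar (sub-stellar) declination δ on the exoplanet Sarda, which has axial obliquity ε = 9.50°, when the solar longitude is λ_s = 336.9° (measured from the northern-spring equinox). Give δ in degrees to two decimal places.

δ = -3.71°

sin δ = sin ε · sin λ_s = sin 9.50° × sin 336.9° = -0.064754.
δ = arcsin(-0.064754) = -3.71°.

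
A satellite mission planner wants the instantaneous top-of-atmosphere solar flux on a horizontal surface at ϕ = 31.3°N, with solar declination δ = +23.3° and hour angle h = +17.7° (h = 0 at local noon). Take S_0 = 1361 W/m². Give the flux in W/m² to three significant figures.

cos θ_z = sin ϕ sin δ + cos ϕ cos δ cos h = 0.205493 + 0.747625 = 0.953118.
Flux = S_0 · cos θ_z = 1361 × 0.953118 = 1297 W/m².

1.30e+03 W/m²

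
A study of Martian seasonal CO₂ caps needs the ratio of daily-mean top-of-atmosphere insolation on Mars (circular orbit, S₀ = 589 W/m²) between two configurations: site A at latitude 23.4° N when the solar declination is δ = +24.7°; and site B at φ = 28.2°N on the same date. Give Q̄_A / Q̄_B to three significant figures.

Q̄_A / Q̄_B ≈ 0.979

— Configuration A (φ=+23.4°):
cos H₀ = −tan(+23.4°) tan(+24.700°) = -0.1990, H₀ = 1.7712 rad.
Bracket: H₀ sin φ sin δ + cos φ cos δ sin H₀ = 1.7712×0.39715×0.41787 + 0.91775×0.90851×0.97999 = 0.293943 + 0.817101 = 1.111044.
Q̄ = (S₀/π) × [bracket] = (589/π) × 1.111044 = 208.30 W/m².
— Configuration B (φ=+28.2°):
cos H₀ = −tan(+28.2°) tan(+24.700°) = -0.2466, H₀ = 1.8200 rad.
Bracket: H₀ sin φ sin δ + cos φ cos δ sin H₀ = 1.8200×0.47255×0.41787 + 0.88130×0.90851×0.96911 = 0.359385 + 0.775937 = 1.135322.
Q̄ = (S₀/π) × [bracket] = (589/π) × 1.135322 = 212.86 W/m².
Ratio Q̄_A / Q̄_B = 208.30 / 212.86 = 0.9786.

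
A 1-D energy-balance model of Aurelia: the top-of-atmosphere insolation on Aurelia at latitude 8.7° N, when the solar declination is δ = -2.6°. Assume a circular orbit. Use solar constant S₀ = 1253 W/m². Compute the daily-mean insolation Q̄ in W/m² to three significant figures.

Q̄ ≈ 390 W/m²

cos H₀ = −tan(+8.7°) tan(-2.600°) = 0.0069, H₀ = 1.5638 rad.
Bracket: H₀ sin φ sin δ + cos φ cos δ sin H₀ = 1.5638×0.15126×-0.04536 + 0.98849×0.99897×0.99998 = -0.010729 + 0.987452 = 0.976723.
Q̄ = (S₀/π) × [bracket] = (1253/π) × 0.976723 = 389.6 W/m².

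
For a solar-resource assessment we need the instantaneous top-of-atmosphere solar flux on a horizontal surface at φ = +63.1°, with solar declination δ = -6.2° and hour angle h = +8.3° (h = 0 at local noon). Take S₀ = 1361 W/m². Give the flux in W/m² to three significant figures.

cos θ_z = sin φ sin δ + cos φ cos δ cos h = -0.096314 + 0.445077 = 0.348763.
Flux = S₀ · cos θ_z = 1361 × 0.348763 = 474.7 W/m².

475 W/m²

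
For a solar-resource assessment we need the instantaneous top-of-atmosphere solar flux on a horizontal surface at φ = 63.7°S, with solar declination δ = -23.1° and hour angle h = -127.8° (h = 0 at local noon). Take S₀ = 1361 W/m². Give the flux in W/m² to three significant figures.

cos θ_z = sin φ sin δ + cos φ cos δ cos h = 0.351725 + -0.249788 = 0.101937.
Flux = S₀ · cos θ_z = 1361 × 0.101937 = 138.7 W/m².

139 W/m²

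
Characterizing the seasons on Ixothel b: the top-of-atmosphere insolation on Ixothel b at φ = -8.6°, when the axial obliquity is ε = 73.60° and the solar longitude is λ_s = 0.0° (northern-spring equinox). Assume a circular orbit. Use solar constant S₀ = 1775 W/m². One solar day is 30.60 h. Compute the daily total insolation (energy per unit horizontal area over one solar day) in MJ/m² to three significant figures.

61.5 MJ/m²

Solar declination: sin δ = sin ε · sin λ_s = sin 73.60° × sin 0.0° = 0.00000, so δ = +0.000°.
cos H₀ = −tan(-8.6°) tan(+0.000°) = 0.0000, H₀ = 1.5708 rad.
Bracket: H₀ sin φ sin δ + cos φ cos δ sin H₀ = 1.5708×-0.14954×0.00000 + 0.98876×1.00000×1.00000 = -0.000000 + 0.988760 = 0.988760.
Q̄ = (S₀/π) × [bracket] = (1775/π) × 0.988760 = 558.65 W/m².
Daily total = Q̄ × 30.60 h × 3600 s/h = 558.65 × 30.60 × 3600 / 10⁶ = 61.54 MJ/m².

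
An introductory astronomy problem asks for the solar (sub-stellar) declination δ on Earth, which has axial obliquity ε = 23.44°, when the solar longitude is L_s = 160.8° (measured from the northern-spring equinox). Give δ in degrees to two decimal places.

δ = +7.52°

sin δ = sin ε · sin L_s = sin 23.44° × sin 160.8° = 0.130819.
δ = arcsin(0.130819) = +7.52°.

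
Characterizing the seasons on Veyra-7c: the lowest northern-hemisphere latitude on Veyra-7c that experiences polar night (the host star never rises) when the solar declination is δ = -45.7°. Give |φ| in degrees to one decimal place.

|φ| = 44.3°

Polar night requires cos H₀ = −tan φ tan δ ≥ 1, i.e. tan φ tan δ ≤ −1.
The boundary is |tan φ| · |tan δ| = 1, so |φ| = 90° − |δ| = 90° − 45.7° = 44.3° in the northern hemisphere.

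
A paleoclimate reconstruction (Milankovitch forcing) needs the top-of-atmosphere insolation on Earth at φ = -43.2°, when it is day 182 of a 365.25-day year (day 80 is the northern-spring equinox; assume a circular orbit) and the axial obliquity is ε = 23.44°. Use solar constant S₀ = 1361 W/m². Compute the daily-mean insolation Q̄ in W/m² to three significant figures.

Q̄ ≈ 132 W/m²

Solar longitude: λ_s = 360° × (182 − 80)/365.25 = 100.534°.
sin δ = sin 23.44° × sin 100.534° = 0.39108, so δ = +23.022°.
cos H₀ = −tan(-43.2°) tan(+23.022°) = 0.3990, H₀ = 1.1603 rad.
Bracket: H₀ sin φ sin δ + cos φ cos δ sin H₀ = 1.1603×-0.68455×0.39108 + 0.72897×0.92035×0.91694 = -0.310628 + 0.615182 = 0.304554.
Q̄ = (S₀/π) × [bracket] = (1361/π) × 0.304554 = 131.9 W/m².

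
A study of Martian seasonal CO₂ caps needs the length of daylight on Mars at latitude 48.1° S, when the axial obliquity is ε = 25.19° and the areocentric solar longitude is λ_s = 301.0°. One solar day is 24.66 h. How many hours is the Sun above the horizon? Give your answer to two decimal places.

sin δ = sin 25.19° × sin 301.0° = -0.36483, so δ = -21.397°.
cos H₀ = −tan φ · tan δ = −tan(-48.1°) × tan(-21.397°) = -0.4367, so H₀ = 2.0227 rad = 115.89°.
Daylight = 2H₀/(2π) × 24.66 h = (2.0227/π) × 24.66 = 15.88 h.

15.88 h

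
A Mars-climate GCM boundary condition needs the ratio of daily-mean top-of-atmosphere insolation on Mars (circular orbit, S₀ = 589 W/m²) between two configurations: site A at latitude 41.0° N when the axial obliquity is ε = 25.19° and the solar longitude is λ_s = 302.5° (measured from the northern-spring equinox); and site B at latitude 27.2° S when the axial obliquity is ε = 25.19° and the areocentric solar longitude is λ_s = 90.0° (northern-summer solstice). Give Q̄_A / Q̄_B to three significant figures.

— Configuration A (φ=+41.0°):
Solar declination: sin δ = sin ε · sin λ_s = sin 25.19° × sin 302.5° = -0.35897, so δ = -21.037°.
cos H₀ = −tan(+41.0°) tan(-21.037°) = 0.3343, H₀ = 1.2299 rad.
Bracket: H₀ sin φ sin δ + cos φ cos δ sin H₀ = 1.2299×0.65606×-0.35897 + 0.75471×0.93335×0.94246 = -0.289649 + 0.663877 = 0.374228.
Q̄ = (S₀/π) × [bracket] = (589/π) × 0.374228 = 70.162 W/m².
— Configuration B (φ=-27.2°):
sin δ = sin 25.19° × sin 90.0° = 0.42562, so δ = +25.190°.
cos H₀ = −tan(-27.2°) tan(+25.190°) = 0.2417, H₀ = 1.3267 rad.
Bracket: H₀ sin φ sin δ + cos φ cos δ sin H₀ = 1.3267×-0.45710×0.42562 + 0.88942×0.90490×0.97034 = -0.258111 + 0.780965 = 0.522854.
Q̄ = (S₀/π) × [bracket] = (589/π) × 0.522854 = 98.027 W/m².
Ratio Q̄_A / Q̄_B = 70.162 / 98.027 = 0.7157.

Q̄_A / Q̄_B ≈ 0.716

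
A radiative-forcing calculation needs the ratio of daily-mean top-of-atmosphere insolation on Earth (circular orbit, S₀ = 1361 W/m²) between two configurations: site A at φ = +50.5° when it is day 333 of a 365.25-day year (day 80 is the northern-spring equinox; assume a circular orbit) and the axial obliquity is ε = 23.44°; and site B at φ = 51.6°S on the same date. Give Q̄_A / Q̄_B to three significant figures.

— Configuration A (φ=+50.5°):
Solar longitude: λ_s = 360° × (333 − 80)/365.25 = 249.363°.
sin δ = sin 23.44° × sin 249.363° = -0.37226, so δ = -21.855°.
cos H₀ = −tan(+50.5°) tan(-21.855°) = 0.4866, H₀ = 1.0626 rad.
Bracket: H₀ sin φ sin δ + cos φ cos δ sin H₀ = 1.0626×0.77162×-0.37226 + 0.63608×0.92813×0.87365 = -0.305225 + 0.515772 = 0.210547.
Q̄ = (S₀/π) × [bracket] = (1361/π) × 0.210547 = 91.213 W/m².
— Configuration B (φ=-51.6°):
cos H₀ = −tan(-51.6°) tan(-21.855°) = -0.5061, H₀ = 2.1014 rad.
Bracket: H₀ sin φ sin δ + cos φ cos δ sin H₀ = 2.1014×-0.78369×-0.37226 + 0.62115×0.92813×0.86250 = 0.613055 + 0.497238 = 1.110293.
Q̄ = (S₀/π) × [bracket] = (1361/π) × 1.110293 = 481.00 W/m².
Ratio Q̄_A / Q̄_B = 91.213 / 481.00 = 0.1896.

Q̄_A / Q̄_B ≈ 0.190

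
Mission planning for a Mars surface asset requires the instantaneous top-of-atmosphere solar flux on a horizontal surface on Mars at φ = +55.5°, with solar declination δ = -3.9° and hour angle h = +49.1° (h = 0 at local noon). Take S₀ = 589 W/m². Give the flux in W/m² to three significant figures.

185 W/m²

cos θ_z = sin φ sin δ + cos φ cos δ cos h = -0.056053 + 0.369990 = 0.313937.
Flux = S₀ · cos θ_z = 589 × 0.313937 = 184.9 W/m².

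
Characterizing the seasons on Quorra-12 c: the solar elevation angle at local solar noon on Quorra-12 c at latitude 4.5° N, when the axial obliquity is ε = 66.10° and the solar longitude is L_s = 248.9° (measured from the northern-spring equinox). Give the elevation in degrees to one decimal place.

27.0°

Solar declination: sin δ = sin ε · sin L_s = sin 66.10° × sin 248.9° = -0.85296, so δ = -58.535°.
At local noon the hour angle is zero, so the zenith angle equals |ϕ − δ| = |+4.5° − (-58.535°)| = 63.035°.
Elevation = 90° − 63.035° = 27.0°.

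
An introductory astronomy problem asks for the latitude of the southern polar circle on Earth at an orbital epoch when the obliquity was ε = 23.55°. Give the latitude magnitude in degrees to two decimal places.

The polar circle is the lowest latitude that experiences at least one full rotation of continuous darkness at the northern-summer solstice; it lies at |φ| = 90° − ε = 90° − 23.55° = 66.45°.

66.45°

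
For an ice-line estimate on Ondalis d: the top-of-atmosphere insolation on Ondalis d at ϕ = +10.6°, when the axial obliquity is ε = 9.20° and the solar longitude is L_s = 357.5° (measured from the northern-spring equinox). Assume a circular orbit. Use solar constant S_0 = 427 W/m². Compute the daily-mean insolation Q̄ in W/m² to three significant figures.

Solar declination: sin δ = sin ε · sin L_s = sin 9.20° × sin 357.5° = -0.00697, so δ = -0.400°.
cos h₀ = −tan(+10.6°) tan(-0.400°) = 0.0013, h₀ = 1.5695 rad.
Bracket: h₀ sin ϕ sin δ + cos ϕ cos δ sin h₀ = 1.5695×0.18395×-0.00697 + 0.98294×0.99998×1.00000 = -0.002012 + 0.982920 = 0.980908.
Q̄ = (S_0/π) × [bracket] = (427/π) × 0.980908 = 133.3 W/m².

Q̄ ≈ 133 W/m²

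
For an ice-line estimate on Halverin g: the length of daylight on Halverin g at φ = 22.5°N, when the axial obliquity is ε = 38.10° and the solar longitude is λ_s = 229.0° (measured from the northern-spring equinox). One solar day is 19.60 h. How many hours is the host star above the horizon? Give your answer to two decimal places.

8.43 h

Solar declination: sin δ = sin ε · sin λ_s = sin 38.10° × sin 229.0° = -0.46568, so δ = -27.754°.
cos H₀ = −tan φ · tan δ = −tan(+22.5°) × tan(-27.754°) = 0.2180, so H₀ = 1.3511 rad = 77.41°.
Daylight = 2H₀/(2π) × 19.60 h = (1.3511/π) × 19.60 = 8.43 h.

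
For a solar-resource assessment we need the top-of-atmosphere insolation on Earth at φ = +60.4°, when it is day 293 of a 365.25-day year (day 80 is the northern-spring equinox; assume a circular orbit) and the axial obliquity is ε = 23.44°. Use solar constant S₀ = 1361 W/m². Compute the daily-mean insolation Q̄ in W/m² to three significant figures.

Q̄ ≈ 106 W/m²

Solar longitude: λ_s = 360° × (293 − 80)/365.25 = 209.938°.
sin δ = sin 23.44° × sin 209.938° = -0.19852, so δ = -11.451°.
cos H₀ = −tan(+60.4°) tan(-11.451°) = 0.3566, H₀ = 1.2062 rad.
Bracket: H₀ sin φ sin δ + cos φ cos δ sin H₀ = 1.2062×0.86949×-0.19852 + 0.49394×0.98010×0.93427 = -0.208204 + 0.452290 = 0.244086.
Q̄ = (S₀/π) × [bracket] = (1361/π) × 0.244086 = 105.7 W/m².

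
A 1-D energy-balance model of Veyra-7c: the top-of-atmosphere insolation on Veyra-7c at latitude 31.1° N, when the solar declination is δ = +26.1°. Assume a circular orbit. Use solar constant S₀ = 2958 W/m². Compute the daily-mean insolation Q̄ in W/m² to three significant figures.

Q̄ ≈ 1.09e+03 W/m²

cos H₀ = −tan(+31.1°) tan(+26.100°) = -0.2955, H₀ = 1.8708 rad.
Bracket: H₀ sin φ sin δ + cos φ cos δ sin H₀ = 1.8708×0.51653×0.43994 + 0.85627×0.89803×0.95534 = 0.425125 + 0.734615 = 1.159740.
Q̄ = (S₀/π) × [bracket] = (2958/π) × 1.159740 = 1092 W/m².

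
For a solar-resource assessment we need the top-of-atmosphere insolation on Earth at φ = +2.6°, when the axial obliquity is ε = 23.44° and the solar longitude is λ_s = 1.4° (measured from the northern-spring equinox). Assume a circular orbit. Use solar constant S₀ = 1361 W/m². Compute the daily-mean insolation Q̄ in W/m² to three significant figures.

Solar declination: sin δ = sin ε · sin λ_s = sin 23.44° × sin 1.4° = 0.00972, so δ = +0.557°.
cos H₀ = −tan(+2.6°) tan(+0.557°) = -0.0004, H₀ = 1.5712 rad.
Bracket: H₀ sin φ sin δ + cos φ cos δ sin H₀ = 1.5712×0.04536×0.00972 + 0.99897×0.99995×1.00000 = 0.000693 + 0.998920 = 0.999613.
Q̄ = (S₀/π) × [bracket] = (1361/π) × 0.999613 = 433.1 W/m².

Q̄ ≈ 433 W/m²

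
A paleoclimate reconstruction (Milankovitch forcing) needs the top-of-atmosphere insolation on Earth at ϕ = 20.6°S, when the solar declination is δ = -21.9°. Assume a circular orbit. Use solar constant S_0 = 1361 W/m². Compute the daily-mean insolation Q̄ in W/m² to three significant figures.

Q̄ ≈ 470 W/m²

cos h₀ = −tan(-20.6°) tan(-21.900°) = -0.1511, h₀ = 1.7225 rad.
Bracket: h₀ sin ϕ sin δ + cos ϕ cos δ sin h₀ = 1.7225×-0.35184×-0.37299 + 0.93606×0.92784×0.98852 = 0.226049 + 0.858543 = 1.084592.
Q̄ = (S_0/π) × [bracket] = (1361/π) × 1.084592 = 469.9 W/m².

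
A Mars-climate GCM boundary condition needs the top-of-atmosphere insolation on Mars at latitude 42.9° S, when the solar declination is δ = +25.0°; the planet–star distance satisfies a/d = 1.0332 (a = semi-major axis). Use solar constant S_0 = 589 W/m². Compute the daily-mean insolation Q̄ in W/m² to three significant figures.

Q̄ ≈ 55.1 W/m²

cos h₀ = −tan(-42.9°) tan(+25.000°) = 0.4333, h₀ = 1.1226 rad.
Bracket: h₀ sin ϕ sin δ + cos ϕ cos δ sin h₀ = 1.1226×-0.68072×0.42262 + 0.73254×0.90631×0.90124 = -0.322956 + 0.598341 = 0.275385.
Inverse-square distance factor (a/d)² = 1.0332² = 1.067502.
Q̄ = (S_0/π) × 1.067502 × [bracket] = (589/π) × 1.067502 × 0.275385 = 55.12 W/m².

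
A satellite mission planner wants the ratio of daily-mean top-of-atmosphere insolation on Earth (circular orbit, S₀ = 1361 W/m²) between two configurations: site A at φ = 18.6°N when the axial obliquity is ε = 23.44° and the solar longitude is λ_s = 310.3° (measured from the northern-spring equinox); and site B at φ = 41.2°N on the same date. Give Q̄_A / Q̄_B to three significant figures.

— Configuration A (φ=+18.6°):
Solar declination: sin δ = sin ε · sin λ_s = sin 23.44° × sin 310.3° = -0.30338, so δ = -17.661°.
cos H₀ = −tan(+18.6°) tan(-17.661°) = 0.1071, H₀ = 1.4634 rad.
Bracket: H₀ sin φ sin δ + cos φ cos δ sin H₀ = 1.4634×0.31896×-0.30338 + 0.94777×0.95287×0.99424 = -0.141607 + 0.897900 = 0.756293.
Q̄ = (S₀/π) × [bracket] = (1361/π) × 0.756293 = 327.64 W/m².
— Configuration B (φ=+41.2°):
cos H₀ = −tan(+41.2°) tan(-17.661°) = 0.2787, H₀ = 1.2883 rad.
Bracket: H₀ sin φ sin δ + cos φ cos δ sin H₀ = 1.2883×0.65869×-0.30338 + 0.75241×0.95287×0.96037 = -0.257445 + 0.688536 = 0.431091.
Q̄ = (S₀/π) × [bracket] = (1361/π) × 0.431091 = 186.76 W/m².
Ratio Q̄_A / Q̄_B = 327.64 / 186.76 = 1.754.

Q̄_A / Q̄_B ≈ 1.75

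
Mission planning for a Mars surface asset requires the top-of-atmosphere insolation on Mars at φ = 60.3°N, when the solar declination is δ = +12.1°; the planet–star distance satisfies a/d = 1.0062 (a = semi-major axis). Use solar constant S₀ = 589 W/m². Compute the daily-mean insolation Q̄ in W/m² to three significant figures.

Q̄ ≈ 153 W/m²

cos H₀ = −tan(+60.3°) tan(+12.100°) = -0.3759, H₀ = 1.9561 rad.
Bracket: H₀ sin φ sin δ + cos φ cos δ sin H₀ = 1.9561×0.86863×0.20962 + 0.49546×0.97778×0.92668 = 0.356171 + 0.448931 = 0.805102.
Inverse-square distance factor (a/d)² = 1.0062² = 1.012438.
Q̄ = (S₀/π) × 1.012438 × [bracket] = (589/π) × 1.012438 × 0.805102 = 152.8 W/m².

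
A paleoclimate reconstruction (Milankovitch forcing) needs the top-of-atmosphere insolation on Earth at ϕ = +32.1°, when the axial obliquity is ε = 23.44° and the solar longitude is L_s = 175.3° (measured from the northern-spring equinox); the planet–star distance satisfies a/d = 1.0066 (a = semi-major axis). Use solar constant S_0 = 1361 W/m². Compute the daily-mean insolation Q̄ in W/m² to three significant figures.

Solar declination: sin δ = sin ε · sin L_s = sin 23.44° × sin 175.3° = 0.03259, so δ = +1.868°.
cos h₀ = −tan(+32.1°) tan(+1.868°) = -0.0205, h₀ = 1.5913 rad.
Bracket: h₀ sin ϕ sin δ + cos ϕ cos δ sin h₀ = 1.5913×0.53140×0.03259 + 0.84712×0.99947×0.99979 = 0.027559 + 0.846493 = 0.874052.
Inverse-square distance factor (a/d)² = 1.0066² = 1.013244.
Q̄ = (S_0/π) × 1.013244 × [bracket] = (1361/π) × 1.013244 × 0.874052 = 383.7 W/m².

Q̄ ≈ 384 W/m²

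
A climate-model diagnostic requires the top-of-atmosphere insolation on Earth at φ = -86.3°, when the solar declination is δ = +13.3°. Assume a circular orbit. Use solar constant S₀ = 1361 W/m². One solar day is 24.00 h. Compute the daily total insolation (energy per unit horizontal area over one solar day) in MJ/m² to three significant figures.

cos H₀ = −tan(-86.3°) tan(+13.300°) = 3.6555 ≥ 1 ⇒ polar night, H₀ = 0 and Q̄ = 0.
Daily total = Q̄ × 24.00 h × 3600 s/h = 0.00 MJ/m².

0.00 MJ/m²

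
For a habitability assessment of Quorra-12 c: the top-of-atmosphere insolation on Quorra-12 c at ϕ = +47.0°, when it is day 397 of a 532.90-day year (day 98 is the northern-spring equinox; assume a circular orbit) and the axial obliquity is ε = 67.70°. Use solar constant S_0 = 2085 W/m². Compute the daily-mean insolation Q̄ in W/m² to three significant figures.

Q̄ ≈ 194 W/m²

Solar longitude: L_s = 360° × (397 − 98)/532.90 = 201.989°.
sin δ = sin 67.70° × sin 201.989° = -0.34643, so δ = -20.269°.
cos h₀ = −tan(+47.0°) tan(-20.269°) = 0.3960, h₀ = 1.1636 rad.
Bracket: h₀ sin ϕ sin δ + cos ϕ cos δ sin h₀ = 1.1636×0.73135×-0.34643 + 0.68200×0.93808×0.91824 = -0.294812 + 0.587463 = 0.292651.
Q̄ = (S_0/π) × [bracket] = (2085/π) × 0.292651 = 194.2 W/m².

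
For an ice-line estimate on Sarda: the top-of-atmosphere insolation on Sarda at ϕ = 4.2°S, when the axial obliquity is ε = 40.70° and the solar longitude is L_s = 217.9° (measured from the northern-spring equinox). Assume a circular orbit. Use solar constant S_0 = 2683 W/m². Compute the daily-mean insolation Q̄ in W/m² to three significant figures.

Q̄ ≈ 820 W/m²

Solar declination: sin δ = sin ε · sin L_s = sin 40.70° × sin 217.9° = -0.40057, so δ = -23.614°.
cos h₀ = −tan(-4.2°) tan(-23.614°) = -0.0321, h₀ = 1.6029 rad.
Bracket: h₀ sin ϕ sin δ + cos ϕ cos δ sin h₀ = 1.6029×-0.07324×-0.40057 + 0.99731×0.91626×0.99948 = 0.047025 + 0.913320 = 0.960345.
Q̄ = (S_0/π) × [bracket] = (2683/π) × 0.960345 = 820.2 W/m².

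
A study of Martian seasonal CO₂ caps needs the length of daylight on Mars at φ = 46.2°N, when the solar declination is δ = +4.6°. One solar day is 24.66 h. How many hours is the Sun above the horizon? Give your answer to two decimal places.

cos H₀ = −tan φ · tan δ = −tan(+46.2°) × tan(+4.600°) = -0.0839, so H₀ = 1.6548 rad = 94.81°.
Daylight = 2H₀/(2π) × 24.66 h = (1.6548/π) × 24.66 = 12.99 h.

12.99 h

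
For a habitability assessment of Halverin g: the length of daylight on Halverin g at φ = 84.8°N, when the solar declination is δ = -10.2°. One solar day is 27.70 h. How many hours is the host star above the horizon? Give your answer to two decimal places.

0.00 h

cos H₀ = −tan φ · tan δ = 1.9771 ≥ 1, so the host star never rises (polar night) and H₀ = 0.
Daylight = 2H₀/(2π) × 27.70 h = (0.0000/π) × 27.70 = 0.00 h.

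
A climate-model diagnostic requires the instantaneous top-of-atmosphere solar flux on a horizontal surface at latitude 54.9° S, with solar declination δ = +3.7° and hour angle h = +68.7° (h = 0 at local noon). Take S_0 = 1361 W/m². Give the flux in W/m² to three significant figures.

212 W/m²

cos θ_z = sin ϕ sin δ + cos ϕ cos δ cos h = -0.052797 + 0.208436 = 0.155639.
Flux = S_0 · cos θ_z = 1361 × 0.155639 = 211.8 W/m².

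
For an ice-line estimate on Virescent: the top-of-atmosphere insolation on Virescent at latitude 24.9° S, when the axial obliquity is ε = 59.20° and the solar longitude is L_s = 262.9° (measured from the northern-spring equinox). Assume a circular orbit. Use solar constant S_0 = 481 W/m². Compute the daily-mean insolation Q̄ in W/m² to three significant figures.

Q̄ ≈ 181 W/m²

Solar declination: sin δ = sin ε · sin L_s = sin 59.20° × sin 262.9° = -0.85237, so δ = -58.471°.
cos h₀ = −tan(-24.9°) tan(-58.471°) = -0.7566, h₀ = 2.4289 rad.
Bracket: h₀ sin ϕ sin δ + cos ϕ cos δ sin h₀ = 2.4289×-0.42104×-0.85237 + 0.90704×0.52293×0.65386 = 0.871688 + 0.310138 = 1.181826.
Q̄ = (S_0/π) × [bracket] = (481/π) × 1.181826 = 180.9 W/m².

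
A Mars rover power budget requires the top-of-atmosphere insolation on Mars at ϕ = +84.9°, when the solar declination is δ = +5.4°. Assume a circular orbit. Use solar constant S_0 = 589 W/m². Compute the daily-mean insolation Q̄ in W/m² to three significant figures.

cos h₀ = −tan(+84.9°) tan(+5.400°) = -1.0592 ≤ −1 ⇒ polar day, h₀ = π.
Bracket: h₀ sin ϕ sin δ + cos ϕ cos δ sin h₀ = 3.1416×0.99604×0.09411 + 0.08889×0.99556×0.00000 = 0.294485 + 0.000000 = 0.294485.
Q̄ = (S_0/π) × [bracket] = (589/π) × 0.294485 = 55.21 W/m².

Q̄ ≈ 55.2 W/m²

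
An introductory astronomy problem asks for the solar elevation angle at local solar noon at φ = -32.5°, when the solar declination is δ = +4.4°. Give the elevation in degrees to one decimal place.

At local noon the hour angle is zero, so the zenith angle equals |φ − δ| = |-32.5° − (+4.400°)| = 36.900°.
Elevation = 90° − 36.900° = 53.1°.

53.1°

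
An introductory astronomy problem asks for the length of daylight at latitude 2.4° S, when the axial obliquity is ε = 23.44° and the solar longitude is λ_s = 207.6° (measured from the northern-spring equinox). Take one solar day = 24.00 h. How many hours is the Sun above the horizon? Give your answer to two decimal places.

Solar declination: sin δ = sin ε · sin λ_s = sin 23.44° × sin 207.6° = -0.18429, so δ = -10.620°.
cos H₀ = −tan φ · tan δ = −tan(-2.4°) × tan(-10.620°) = -0.0079, so H₀ = 1.5787 rad = 90.45°.
Daylight = 2H₀/(2π) × 24.00 h = (1.5787/π) × 24.00 = 12.06 h.

12.06 h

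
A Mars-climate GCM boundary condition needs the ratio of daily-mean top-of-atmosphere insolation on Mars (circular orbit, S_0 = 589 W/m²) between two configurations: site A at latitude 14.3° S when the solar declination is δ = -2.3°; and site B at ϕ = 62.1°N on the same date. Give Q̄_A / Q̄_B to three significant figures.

— Configuration A (ϕ=-14.3°):
cos h₀ = −tan(-14.3°) tan(-2.300°) = -0.0102, h₀ = 1.5810 rad.
Bracket: h₀ sin ϕ sin δ + cos ϕ cos δ sin h₀ = 1.5810×-0.24700×-0.04013 + 0.96902×0.99919×0.99995 = 0.015671 + 0.968187 = 0.983858.
Q̄ = (S_0/π) × [bracket] = (589/π) × 0.983858 = 184.46 W/m².
— Configuration B (ϕ=+62.1°):
cos h₀ = −tan(+62.1°) tan(-2.300°) = 0.0759, h₀ = 1.4949 rad.
Bracket: h₀ sin ϕ sin δ + cos ϕ cos δ sin h₀ = 1.4949×0.88377×-0.04013 + 0.46793×0.99919×0.99712 = -0.053018 + 0.466204 = 0.413186.
Q̄ = (S_0/π) × [bracket] = (589/π) × 0.413186 = 77.466 W/m².
Ratio Q̄_A / Q̄_B = 184.46 / 77.466 = 2.381.

Q̄_A / Q̄_B ≈ 2.38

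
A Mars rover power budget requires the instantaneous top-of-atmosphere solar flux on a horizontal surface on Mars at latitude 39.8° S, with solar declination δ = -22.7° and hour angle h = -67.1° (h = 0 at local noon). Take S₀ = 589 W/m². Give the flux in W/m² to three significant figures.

cos θ_z = sin φ sin δ + cos φ cos δ cos h = 0.247022 + 0.275800 = 0.522822.
Flux = S₀ · cos θ_z = 589 × 0.522822 = 307.9 W/m².

308 W/m²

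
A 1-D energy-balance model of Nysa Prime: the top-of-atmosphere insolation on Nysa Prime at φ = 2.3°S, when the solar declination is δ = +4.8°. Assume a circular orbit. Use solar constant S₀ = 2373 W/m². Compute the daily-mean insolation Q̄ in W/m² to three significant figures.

cos H₀ = −tan(-2.3°) tan(+4.800°) = 0.0034, H₀ = 1.5674 rad.
Bracket: H₀ sin φ sin δ + cos φ cos δ sin H₀ = 1.5674×-0.04013×0.08368 + 0.99919×0.99649×0.99999 = -0.005263 + 0.995673 = 0.990410.
Q̄ = (S₀/π) × [bracket] = (2373/π) × 0.990410 = 748.1 W/m².

Q̄ ≈ 748 W/m²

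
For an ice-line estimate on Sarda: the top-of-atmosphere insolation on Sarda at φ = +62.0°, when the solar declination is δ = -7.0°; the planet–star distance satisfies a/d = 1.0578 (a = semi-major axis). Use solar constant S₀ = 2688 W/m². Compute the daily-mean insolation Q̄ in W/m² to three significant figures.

cos H₀ = −tan(+62.0°) tan(-7.000°) = 0.2309, H₀ = 1.3378 rad.
Bracket: H₀ sin φ sin δ + cos φ cos δ sin H₀ = 1.3378×0.88295×-0.12187 + 0.46947×0.99255×0.97297 = -0.143954 + 0.453377 = 0.309423.
Inverse-square distance factor (a/d)² = 1.0578² = 1.118941.
Q̄ = (S₀/π) × 1.118941 × [bracket] = (2688/π) × 1.118941 × 0.309423 = 296.2 W/m².

Q̄ ≈ 296 W/m²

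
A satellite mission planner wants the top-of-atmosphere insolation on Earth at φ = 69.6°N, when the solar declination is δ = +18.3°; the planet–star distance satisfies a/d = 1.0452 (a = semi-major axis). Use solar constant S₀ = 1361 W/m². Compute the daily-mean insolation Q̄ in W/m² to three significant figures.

Q̄ ≈ 443 W/m²

cos H₀ = −tan(+69.6°) tan(+18.300°) = -0.8893, H₀ = 2.6666 rad.
Bracket: H₀ sin φ sin δ + cos φ cos δ sin H₀ = 2.6666×0.93728×0.31399 + 0.34857×0.94943×0.45737 = 0.784771 + 0.151363 = 0.936134.
Inverse-square distance factor (a/d)² = 1.0452² = 1.092443.
Q̄ = (S₀/π) × 1.092443 × [bracket] = (1361/π) × 1.092443 × 0.936134 = 443.0 W/m².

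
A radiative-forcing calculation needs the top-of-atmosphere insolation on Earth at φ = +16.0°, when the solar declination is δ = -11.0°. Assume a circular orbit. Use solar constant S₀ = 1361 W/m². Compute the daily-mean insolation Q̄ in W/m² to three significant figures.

cos H₀ = −tan(+16.0°) tan(-11.000°) = 0.0557, H₀ = 1.5150 rad.
Bracket: H₀ sin φ sin δ + cos φ cos δ sin H₀ = 1.5150×0.27564×-0.19081 + 0.96126×0.98163×0.99845 = -0.079681 + 0.942139 = 0.862458.
Q̄ = (S₀/π) × [bracket] = (1361/π) × 0.862458 = 373.6 W/m².

Q̄ ≈ 374 W/m²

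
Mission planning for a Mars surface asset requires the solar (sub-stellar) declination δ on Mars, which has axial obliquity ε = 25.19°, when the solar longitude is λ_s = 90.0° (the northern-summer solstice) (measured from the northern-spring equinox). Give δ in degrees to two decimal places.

δ = +25.19°

sin δ = sin ε · sin λ_s = sin 25.19° × sin 90.0° = 0.425621.
δ = arcsin(0.425621) = +25.19°.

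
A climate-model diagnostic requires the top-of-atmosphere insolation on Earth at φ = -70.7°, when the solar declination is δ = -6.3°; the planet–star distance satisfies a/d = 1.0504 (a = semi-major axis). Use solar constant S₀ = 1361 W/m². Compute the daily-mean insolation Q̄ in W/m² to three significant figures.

cos H₀ = −tan(-70.7°) tan(-6.300°) = -0.3153, H₀ = 1.8915 rad.
Bracket: H₀ sin φ sin δ + cos φ cos δ sin H₀ = 1.8915×-0.94380×-0.10973 + 0.33051×0.99396×0.94901 = 0.195890 + 0.311763 = 0.507653.
Inverse-square distance factor (a/d)² = 1.0504² = 1.103340.
Q̄ = (S₀/π) × 1.103340 × [bracket] = (1361/π) × 1.103340 × 0.507653 = 242.7 W/m².

Q̄ ≈ 243 W/m²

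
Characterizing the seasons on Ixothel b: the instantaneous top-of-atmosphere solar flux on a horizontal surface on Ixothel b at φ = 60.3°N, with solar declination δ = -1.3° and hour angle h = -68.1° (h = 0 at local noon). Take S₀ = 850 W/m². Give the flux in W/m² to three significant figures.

cos θ_z = sin φ sin δ + cos φ cos δ cos h = -0.019707 + 0.184752 = 0.165045.
Flux = S₀ · cos θ_z = 850 × 0.165045 = 140.3 W/m².

140 W/m²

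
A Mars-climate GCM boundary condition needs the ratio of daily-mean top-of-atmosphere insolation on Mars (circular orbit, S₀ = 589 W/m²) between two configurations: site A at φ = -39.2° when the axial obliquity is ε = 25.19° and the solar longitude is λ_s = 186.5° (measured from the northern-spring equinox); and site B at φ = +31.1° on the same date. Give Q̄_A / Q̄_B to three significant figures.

— Configuration A (φ=-39.2°):
Solar declination: sin δ = sin ε · sin λ_s = sin 25.19° × sin 186.5° = -0.04818, so δ = -2.762°.
cos H₀ = −tan(-39.2°) tan(-2.762°) = -0.0393, H₀ = 1.6101 rad.
Bracket: H₀ sin φ sin δ + cos φ cos δ sin H₀ = 1.6101×-0.63203×-0.04818 + 0.77494×0.99884×0.99923 = 0.049029 + 0.773445 = 0.822474.
Q̄ = (S₀/π) × [bracket] = (589/π) × 0.822474 = 154.20 W/m².
— Configuration B (φ=+31.1°):
cos H₀ = −tan(+31.1°) tan(-2.762°) = 0.0291, H₀ = 1.5417 rad.
Bracket: H₀ sin φ sin δ + cos φ cos δ sin H₀ = 1.5417×0.51653×-0.04818 + 0.85627×0.99884×0.99958 = -0.038367 + 0.854918 = 0.816551.
Q̄ = (S₀/π) × [bracket] = (589/π) × 0.816551 = 153.09 W/m².
Ratio Q̄_A / Q̄_B = 154.20 / 153.09 = 1.007.

Q̄_A / Q̄_B ≈ 1.01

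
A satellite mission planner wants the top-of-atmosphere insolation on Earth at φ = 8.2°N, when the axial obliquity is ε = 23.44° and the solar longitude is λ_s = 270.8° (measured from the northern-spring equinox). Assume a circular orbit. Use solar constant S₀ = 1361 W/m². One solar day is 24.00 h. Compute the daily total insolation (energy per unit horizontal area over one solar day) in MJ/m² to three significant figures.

Solar declination: sin δ = sin ε · sin λ_s = sin 23.44° × sin 270.8° = -0.39775, so δ = -23.438°.
cos H₀ = −tan(+8.2°) tan(-23.438°) = 0.0625, H₀ = 1.5083 rad.
Bracket: H₀ sin φ sin δ + cos φ cos δ sin H₀ = 1.5083×0.14263×-0.39775 + 0.98978×0.91749×0.99805 = -0.085567 + 0.906342 = 0.820775.
Q̄ = (S₀/π) × [bracket] = (1361/π) × 0.820775 = 355.58 W/m².
Daily total = Q̄ × 24.00 h × 3600 s/h = 355.58 × 24.00 × 3600 / 10⁶ = 30.72 MJ/m².

30.7 MJ/m²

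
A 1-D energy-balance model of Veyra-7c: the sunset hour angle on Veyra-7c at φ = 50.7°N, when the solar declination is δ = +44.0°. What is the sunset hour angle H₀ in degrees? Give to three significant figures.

Sunrise equation: cos H₀ = −tan φ · tan δ = -1.1798 ≤ −1, so the host star never sets (polar day) and H₀ = π.

H₀ = 180°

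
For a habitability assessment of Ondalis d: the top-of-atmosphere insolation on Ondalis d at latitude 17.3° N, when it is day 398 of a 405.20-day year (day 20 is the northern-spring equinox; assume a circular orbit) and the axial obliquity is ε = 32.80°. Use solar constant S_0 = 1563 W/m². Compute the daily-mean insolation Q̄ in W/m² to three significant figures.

Solar longitude: L_s = 360° × (398 − 20)/405.20 = 335.834°.
sin δ = sin 32.80° × sin 335.834° = -0.22176, so δ = -12.813°.
cos h₀ = −tan(+17.3°) tan(-12.813°) = 0.0708, h₀ = 1.4999 rad.
Bracket: h₀ sin ϕ sin δ + cos ϕ cos δ sin h₀ = 1.4999×0.29737×-0.22176 + 0.95476×0.97510×0.99749 = -0.098911 + 0.928650 = 0.829739.
Q̄ = (S_0/π) × [bracket] = (1563/π) × 0.829739 = 412.8 W/m².

Q̄ ≈ 413 W/m²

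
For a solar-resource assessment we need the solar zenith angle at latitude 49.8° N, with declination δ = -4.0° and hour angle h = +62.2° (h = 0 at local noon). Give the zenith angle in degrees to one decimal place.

cos θ_z = sin φ sin δ + cos φ cos δ cos h = -0.053280 + 0.300300 = 0.247020.
θ_z = arccos(0.247020) = 75.7°.

θ_z = 75.7°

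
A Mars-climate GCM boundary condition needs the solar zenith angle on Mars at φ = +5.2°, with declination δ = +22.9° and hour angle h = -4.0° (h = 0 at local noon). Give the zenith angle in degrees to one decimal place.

θ_z = 18.1°

cos θ_z = sin φ sin δ + cos φ cos δ cos h = 0.035267 + 0.915159 = 0.950426.
θ_z = arccos(0.950426) = 18.1°.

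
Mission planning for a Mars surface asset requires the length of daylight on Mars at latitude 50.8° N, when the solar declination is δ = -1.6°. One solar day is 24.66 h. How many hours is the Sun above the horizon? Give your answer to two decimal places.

12.06 h

cos H₀ = −tan φ · tan δ = −tan(+50.8°) × tan(-1.600°) = 0.0342, so H₀ = 1.5365 rad = 88.04°.
Daylight = 2H₀/(2π) × 24.66 h = (1.5365/π) × 24.66 = 12.06 h.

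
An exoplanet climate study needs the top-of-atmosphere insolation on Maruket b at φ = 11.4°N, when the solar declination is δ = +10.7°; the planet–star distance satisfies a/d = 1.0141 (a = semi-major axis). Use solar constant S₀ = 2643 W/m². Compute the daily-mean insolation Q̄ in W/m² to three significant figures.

Q̄ ≈ 884 W/m²

cos H₀ = −tan(+11.4°) tan(+10.700°) = -0.0381, H₀ = 1.6089 rad.
Bracket: H₀ sin φ sin δ + cos φ cos δ sin H₀ = 1.6089×0.19766×0.18567 + 0.98027×0.98261×0.99927 = 0.059046 + 0.962520 = 1.021566.
Inverse-square distance factor (a/d)² = 1.0141² = 1.028399.
Q̄ = (S₀/π) × 1.028399 × [bracket] = (2643/π) × 1.028399 × 1.021566 = 883.8 W/m².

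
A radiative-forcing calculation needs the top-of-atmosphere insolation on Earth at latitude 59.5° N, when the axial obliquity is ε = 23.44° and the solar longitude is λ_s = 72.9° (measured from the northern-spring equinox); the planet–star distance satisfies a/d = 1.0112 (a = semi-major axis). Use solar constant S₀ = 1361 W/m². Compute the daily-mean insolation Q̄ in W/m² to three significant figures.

Q̄ ≈ 489 W/m²

Solar declination: sin δ = sin ε · sin λ_s = sin 23.44° × sin 72.9° = 0.38020, so δ = +22.346°.
cos H₀ = −tan(+59.5°) tan(+22.346°) = -0.6979, H₀ = 2.3432 rad.
Bracket: H₀ sin φ sin δ + cos φ cos δ sin H₀ = 2.3432×0.86163×0.38020 + 0.50754×0.92490×0.71623 = 0.767613 + 0.336215 = 1.103828.
Inverse-square distance factor (a/d)² = 1.0112² = 1.022525.
Q̄ = (S₀/π) × 1.022525 × [bracket] = (1361/π) × 1.022525 × 1.103828 = 489.0 W/m².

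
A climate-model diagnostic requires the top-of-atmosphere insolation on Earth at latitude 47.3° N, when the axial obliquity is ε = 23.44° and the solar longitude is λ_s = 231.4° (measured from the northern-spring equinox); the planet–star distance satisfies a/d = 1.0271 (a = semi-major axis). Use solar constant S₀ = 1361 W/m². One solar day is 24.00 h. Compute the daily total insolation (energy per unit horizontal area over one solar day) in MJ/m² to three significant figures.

12.9 MJ/m²

Solar declination: sin δ = sin ε · sin λ_s = sin 23.44° × sin 231.4° = -0.31088, so δ = -18.112°.
cos H₀ = −tan(+47.3°) tan(-18.112°) = 0.3545, H₀ = 1.2085 rad.
Bracket: H₀ sin φ sin δ + cos φ cos δ sin H₀ = 1.2085×0.73491×-0.31088 + 0.67816×0.95045×0.93507 = -0.276105 + 0.602706 = 0.326601.
Inverse-square distance factor (a/d)² = 1.0271² = 1.054934.
Q̄ = (S₀/π) × 1.054934 × [bracket] = (1361/π) × 1.054934 × 0.326601 = 149.26 W/m².
Daily total = Q̄ × 24.00 h × 3600 s/h = 149.26 × 24.00 × 3600 / 10⁶ = 12.90 MJ/m².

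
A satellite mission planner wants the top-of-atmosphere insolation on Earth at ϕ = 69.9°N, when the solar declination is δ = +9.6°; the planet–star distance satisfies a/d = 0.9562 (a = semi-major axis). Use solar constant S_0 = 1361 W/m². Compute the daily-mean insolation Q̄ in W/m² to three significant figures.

Q̄ ≈ 246 W/m²

cos h₀ = −tan(+69.9°) tan(+9.600°) = -0.4622, h₀ = 2.0513 rad.
Bracket: h₀ sin ϕ sin δ + cos ϕ cos δ sin h₀ = 2.0513×0.93909×0.16677 + 0.34366×0.98600×0.88678 = 0.321258 + 0.300484 = 0.621742.
Inverse-square distance factor (a/d)² = 0.9562² = 0.914318.
Q̄ = (S_0/π) × 0.914318 × [bracket] = (1361/π) × 0.914318 × 0.621742 = 246.3 W/m².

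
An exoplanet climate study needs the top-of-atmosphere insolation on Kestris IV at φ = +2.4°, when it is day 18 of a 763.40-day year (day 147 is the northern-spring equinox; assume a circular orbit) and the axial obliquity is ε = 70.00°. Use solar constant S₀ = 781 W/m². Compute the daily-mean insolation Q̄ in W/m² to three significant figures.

Solar longitude: λ_s = 360° × (18 − 147)/763.40 = -60.833°, i.e. -60.833° + 360° = 299.167°.
sin δ = sin 70.00° × sin 299.167° = -0.82054, so δ = -55.139°.
cos H₀ = −tan(+2.4°) tan(-55.139°) = 0.0602, H₀ = 1.5106 rad.
Bracket: H₀ sin φ sin δ + cos φ cos δ sin H₀ = 1.5106×0.04188×-0.82054 + 0.99912×0.57158×0.99819 = -0.051911 + 0.570043 = 0.518132.
Q̄ = (S₀/π) × [bracket] = (781/π) × 0.518132 = 128.8 W/m².

Q̄ ≈ 129 W/m²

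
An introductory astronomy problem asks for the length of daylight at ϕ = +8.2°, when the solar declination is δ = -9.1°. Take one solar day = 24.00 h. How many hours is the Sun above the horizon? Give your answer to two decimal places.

cos h₀ = −tan ϕ · tan δ = −tan(+8.2°) × tan(-9.100°) = 0.0231, so h₀ = 1.5477 rad = 88.68°.
Daylight = 2h₀/(2π) × 24.00 h = (1.5477/π) × 24.00 = 11.82 h.

11.82 h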